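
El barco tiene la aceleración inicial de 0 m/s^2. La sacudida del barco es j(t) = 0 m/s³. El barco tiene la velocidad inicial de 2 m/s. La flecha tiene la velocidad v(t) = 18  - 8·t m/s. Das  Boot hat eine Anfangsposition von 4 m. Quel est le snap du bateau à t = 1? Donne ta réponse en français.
Nous devons dériver notre équation du jerk j(t) = 0 1 fois. La dérivée du jerk donne le snap: s(t) = 0. En utilisant s(t) = 0 et en substituant t = 1, nous trouvons s = 0.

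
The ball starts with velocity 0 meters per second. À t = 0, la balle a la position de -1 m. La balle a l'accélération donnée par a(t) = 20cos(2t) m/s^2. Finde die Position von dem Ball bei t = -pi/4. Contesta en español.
Necesitamos integrar nuestra ecuación de la aceleración a(t) = 20·cos(2·t) 2 veces. Integrando la aceleración y usando la condición inicial v(0) = 0, obtenemos v(t) = 10·sin(2·t). La antiderivada de la velocidad es la posición. Usando x(0) = -1, obtenemos x(t) = 4 - 5·cos(2·t). Tenemos la posición x(t) = 4 - 5·cos(2·t). Sustituyendo t = -pi/4: x(-pi/4) = 4.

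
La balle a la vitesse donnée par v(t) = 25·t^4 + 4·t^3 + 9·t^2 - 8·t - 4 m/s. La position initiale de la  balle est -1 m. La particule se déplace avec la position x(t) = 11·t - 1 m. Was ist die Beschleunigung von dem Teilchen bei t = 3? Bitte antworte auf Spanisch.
Debemos derivar nuestra ecuación de la posición x(t) = 11·t - 1 2 veces. Derivando la posición, obtenemos la velocidad: v(t) = 11. La derivada de la velocidad da la aceleración: a(t) = 0. Tenemos la aceleración a(t) = 0. Sustituyendo t = 3: a(3) = 0.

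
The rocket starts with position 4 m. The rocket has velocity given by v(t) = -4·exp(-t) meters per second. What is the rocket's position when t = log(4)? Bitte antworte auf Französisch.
En partant de la vitesse v(t) = -4·exp(-t), nous prenons 1 primitive. En intégrant la vitesse et en utilisant la condition initiale x(0) = 4, nous obtenons x(t) = 4·exp(-t). En utilisant x(t) = 4·exp(-t) et en substituant t = log(4), nous trouvons x = 1.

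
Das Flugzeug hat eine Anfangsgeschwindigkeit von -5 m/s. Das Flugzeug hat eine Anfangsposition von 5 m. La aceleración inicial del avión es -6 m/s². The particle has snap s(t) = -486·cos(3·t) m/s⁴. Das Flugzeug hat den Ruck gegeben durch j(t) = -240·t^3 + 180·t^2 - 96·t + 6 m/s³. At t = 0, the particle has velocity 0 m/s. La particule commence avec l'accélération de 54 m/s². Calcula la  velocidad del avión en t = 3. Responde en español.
Debemos encontrar la antiderivada de nuestra ecuación de la sacudida j(t) = -240·t^3 + 180·t^2 - 96·t + 6 2 veces. La integral de la sacudida es la aceleración. Usando a(0) = -6, obtenemos a(t) = -60·t^4 + 60·t^3 - 48·t^2 + 6·t - 6. Integrando la aceleración y usando la condición inicial v(0) = -5, obtenemos v(t) = -12·t^5 + 15·t^4 - 16·t^3 + 3·t^2 - 6·t - 5. Usando v(t) = -12·t^5 + 15·t^4 - 16·t^3 + 3·t^2 - 6·t - 5 y sustituyendo t = 3, encontramos v = -2129.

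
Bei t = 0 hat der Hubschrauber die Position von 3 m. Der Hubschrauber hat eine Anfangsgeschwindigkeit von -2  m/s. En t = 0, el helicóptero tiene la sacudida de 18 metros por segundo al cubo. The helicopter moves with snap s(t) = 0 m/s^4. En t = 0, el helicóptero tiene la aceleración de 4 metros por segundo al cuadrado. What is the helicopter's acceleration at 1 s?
To solve this, we need to take 2 integrals of our snap equation s(t) = 0. Taking ∫s(t)dt and applying j(0) = 18, we find j(t) = 18. Finding the integral of j(t) and using a(0) = 4: a(t) = 18·t + 4. From the given acceleration equation a(t) = 18·t + 4, we substitute t = 1 to get a = 22.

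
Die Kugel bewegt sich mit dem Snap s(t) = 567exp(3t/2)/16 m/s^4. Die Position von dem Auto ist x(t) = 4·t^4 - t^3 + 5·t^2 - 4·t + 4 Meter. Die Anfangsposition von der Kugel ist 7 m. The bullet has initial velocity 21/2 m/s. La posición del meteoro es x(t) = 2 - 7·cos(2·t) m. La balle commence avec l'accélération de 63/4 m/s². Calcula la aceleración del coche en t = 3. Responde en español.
Partiendo de la posición x(t) = 4·t^4 - t^3 + 5·t^2 - 4·t + 4, tomamos 2 derivadas. Derivando la posición, obtenemos la velocidad: v(t) = 16·t^3 - 3·t^2 + 10·t - 4. Tomando d/dt de v(t), encontramos a(t) = 48·t^2 - 6·t + 10. Usando a(t) = 48·t^2 - 6·t + 10 y sustituyendo t = 3, encontramos a = 424.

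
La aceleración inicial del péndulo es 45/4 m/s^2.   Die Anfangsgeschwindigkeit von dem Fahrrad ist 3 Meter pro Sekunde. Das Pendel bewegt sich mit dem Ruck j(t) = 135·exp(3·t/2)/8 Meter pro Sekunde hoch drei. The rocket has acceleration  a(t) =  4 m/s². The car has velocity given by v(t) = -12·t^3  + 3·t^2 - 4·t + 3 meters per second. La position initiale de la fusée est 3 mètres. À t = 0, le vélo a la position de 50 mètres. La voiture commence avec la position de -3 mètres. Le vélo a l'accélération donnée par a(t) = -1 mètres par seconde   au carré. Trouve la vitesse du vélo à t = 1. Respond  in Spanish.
Necesitamos integrar nuestra ecuación de la aceleración a(t) = -1 1 vez. La integral de la aceleración es la velocidad. Usando v(0) = 3, obtenemos v(t) = 3 - t. De la ecuación de la velocidad v(t) = 3 - t, sustituimos t = 1 para obtener v = 2.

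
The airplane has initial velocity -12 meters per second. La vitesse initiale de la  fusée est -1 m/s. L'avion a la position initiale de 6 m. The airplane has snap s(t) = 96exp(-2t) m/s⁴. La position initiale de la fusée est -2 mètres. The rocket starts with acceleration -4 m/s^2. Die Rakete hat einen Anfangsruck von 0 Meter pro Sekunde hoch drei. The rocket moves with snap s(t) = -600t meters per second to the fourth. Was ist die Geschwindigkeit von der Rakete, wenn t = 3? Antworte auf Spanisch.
Partiendo del snap s(t) = -600·t, tomamos 3 integrales. La integral del snap es la sacudida. Usando j(0) = 0, obtenemos j(t) = -300·t^2. Tomando ∫j(t)dt y aplicando a(0) = -4, encontramos a(t) = -100·t^3 - 4. Integrando la aceleración y usando la condición inicial v(0) = -1, obtenemos v(t) = -25·t^4 - 4·t - 1. Tenemos la velocidad v(t) = -25·t^4 - 4·t - 1. Sustituyendo t = 3: v(3) = -2038.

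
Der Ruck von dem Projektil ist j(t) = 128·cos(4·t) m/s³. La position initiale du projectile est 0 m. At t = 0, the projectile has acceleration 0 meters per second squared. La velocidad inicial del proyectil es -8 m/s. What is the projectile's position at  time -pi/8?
We need to integrate our jerk equation j(t) = 128·cos(4·t) 3 times. The integral of jerk is acceleration. Using a(0) = 0, we get a(t) = 32·sin(4·t). Finding the integral of a(t) and using v(0) = -8: v(t) = -8·cos(4·t). The antiderivative of velocity is position. Using x(0) = 0, we get x(t) = -2·sin(4·t). Using x(t) = -2·sin(4·t) and substituting t = -pi/8, we find x = 2.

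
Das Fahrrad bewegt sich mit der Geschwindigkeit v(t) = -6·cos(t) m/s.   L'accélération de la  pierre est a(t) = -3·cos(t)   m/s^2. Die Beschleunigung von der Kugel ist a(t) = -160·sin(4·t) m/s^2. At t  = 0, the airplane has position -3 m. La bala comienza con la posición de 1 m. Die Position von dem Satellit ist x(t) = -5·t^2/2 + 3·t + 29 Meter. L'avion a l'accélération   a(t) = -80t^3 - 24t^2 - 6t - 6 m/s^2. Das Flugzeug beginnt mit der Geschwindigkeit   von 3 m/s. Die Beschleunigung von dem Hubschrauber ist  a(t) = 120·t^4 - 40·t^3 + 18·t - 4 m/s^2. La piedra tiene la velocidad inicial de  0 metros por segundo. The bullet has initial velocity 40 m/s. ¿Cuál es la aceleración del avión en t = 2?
Tenemos la aceleración a(t) = -80·t^3 - 24·t^2 - 6·t - 6. Sustituyendo t = 2: a(2) = -754.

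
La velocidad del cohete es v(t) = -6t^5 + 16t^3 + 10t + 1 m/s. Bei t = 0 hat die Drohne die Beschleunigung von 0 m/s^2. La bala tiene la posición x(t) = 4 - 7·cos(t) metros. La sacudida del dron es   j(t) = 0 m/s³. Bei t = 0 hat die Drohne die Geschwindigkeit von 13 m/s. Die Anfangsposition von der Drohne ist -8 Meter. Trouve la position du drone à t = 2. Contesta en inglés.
We need to integrate our jerk equation j(t) = 0 3 times. The integral of jerk is acceleration. Using a(0) = 0, we get a(t) = 0. Integrating acceleration and using the initial condition v(0) = 13, we get v(t) = 13. Taking ∫v(t)dt and applying x(0) = -8, we find x(t) = 13·t - 8. We have position x(t) = 13·t - 8. Substituting t = 2: x(2) = 18.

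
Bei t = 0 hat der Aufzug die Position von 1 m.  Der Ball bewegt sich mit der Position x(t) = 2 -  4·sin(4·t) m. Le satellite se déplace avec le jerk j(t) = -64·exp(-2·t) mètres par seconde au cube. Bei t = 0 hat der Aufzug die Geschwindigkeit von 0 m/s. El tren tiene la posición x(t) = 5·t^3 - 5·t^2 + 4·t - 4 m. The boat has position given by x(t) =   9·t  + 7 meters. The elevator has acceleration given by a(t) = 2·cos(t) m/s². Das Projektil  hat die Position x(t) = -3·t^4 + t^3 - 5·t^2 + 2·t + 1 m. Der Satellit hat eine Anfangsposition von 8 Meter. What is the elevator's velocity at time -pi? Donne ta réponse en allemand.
Ausgehend von der Beschleunigung a(t) = 2·cos(t), nehmen wir 1 Stammfunktion. Durch Integration von der Beschleunigung und Verwendung der Anfangsbedingung v(0) = 0, erhalten wir v(t) = 2·sin(t). Wir haben die Geschwindigkeit v(t) = 2·sin(t). Durch Einsetzen von t = -pi: v(-pi) = 0.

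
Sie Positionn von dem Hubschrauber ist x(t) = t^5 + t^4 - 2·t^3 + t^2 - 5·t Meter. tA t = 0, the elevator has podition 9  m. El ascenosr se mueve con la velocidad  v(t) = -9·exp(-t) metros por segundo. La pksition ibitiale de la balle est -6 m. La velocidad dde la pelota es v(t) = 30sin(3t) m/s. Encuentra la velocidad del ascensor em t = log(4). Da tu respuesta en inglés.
From the given velocity equation v(t) = -9·exp(-t), we substitute t = log(4) to get v = -9/4.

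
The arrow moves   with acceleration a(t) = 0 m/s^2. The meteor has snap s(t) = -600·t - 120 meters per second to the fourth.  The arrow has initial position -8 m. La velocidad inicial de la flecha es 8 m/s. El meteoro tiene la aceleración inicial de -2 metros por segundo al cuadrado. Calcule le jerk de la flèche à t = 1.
Pour résoudre ceci, nous devons prendre 1 dérivée de notre équation de l'accélération a(t) = 0. En dérivant l'accélération, nous obtenons le jerk: j(t) = 0. En utilisant j(t) = 0 et en substituant t = 1, nous trouvons j = 0.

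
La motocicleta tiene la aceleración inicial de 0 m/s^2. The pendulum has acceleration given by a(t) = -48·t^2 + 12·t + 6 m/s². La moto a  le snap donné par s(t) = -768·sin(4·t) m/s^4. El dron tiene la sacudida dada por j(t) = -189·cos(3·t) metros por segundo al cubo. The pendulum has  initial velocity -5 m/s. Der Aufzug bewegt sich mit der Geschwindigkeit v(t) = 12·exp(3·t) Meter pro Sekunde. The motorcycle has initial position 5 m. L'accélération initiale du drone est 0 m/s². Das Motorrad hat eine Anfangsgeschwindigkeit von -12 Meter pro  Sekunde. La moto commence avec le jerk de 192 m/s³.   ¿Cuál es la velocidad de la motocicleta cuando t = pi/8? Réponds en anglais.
To find the answer, we compute 3 antiderivatives of s(t) = -768·sin(4·t). The antiderivative of snap is jerk. Using j(0) = 192, we get j(t) = 192·cos(4·t). Taking ∫j(t)dt and applying a(0) = 0, we find a(t) = 48·sin(4·t). The integral of acceleration is velocity. Using v(0) = -12, we get v(t) = -12·cos(4·t). We have velocity v(t) = -12·cos(4·t). Substituting t = pi/8: v(pi/8) = 0.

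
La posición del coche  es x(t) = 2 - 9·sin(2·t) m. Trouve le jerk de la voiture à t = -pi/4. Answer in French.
Pour résoudre ceci, nous devons prendre 3 dérivées de notre équation de la position x(t) = 2 - 9·sin(2·t). En prenant d/dt de x(t), nous trouvons v(t) = -18·cos(2·t). En prenant d/dt de v(t), nous trouvons a(t) = 36·sin(2·t). La dérivée de l'accélération donne le jerk: j(t) = 72·cos(2·t). En utilisant j(t) = 72·cos(2·t) et en substituant t = -pi/4, nous trouvons j = 0.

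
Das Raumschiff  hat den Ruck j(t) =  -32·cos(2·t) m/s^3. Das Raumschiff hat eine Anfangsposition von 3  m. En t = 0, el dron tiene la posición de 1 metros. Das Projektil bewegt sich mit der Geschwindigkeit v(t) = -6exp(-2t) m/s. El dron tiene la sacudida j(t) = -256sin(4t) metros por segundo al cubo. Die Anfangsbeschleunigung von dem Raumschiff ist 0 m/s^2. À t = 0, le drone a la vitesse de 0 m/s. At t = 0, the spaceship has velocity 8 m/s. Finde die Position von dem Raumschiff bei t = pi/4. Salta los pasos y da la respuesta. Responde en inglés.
x(pi/4) = 7.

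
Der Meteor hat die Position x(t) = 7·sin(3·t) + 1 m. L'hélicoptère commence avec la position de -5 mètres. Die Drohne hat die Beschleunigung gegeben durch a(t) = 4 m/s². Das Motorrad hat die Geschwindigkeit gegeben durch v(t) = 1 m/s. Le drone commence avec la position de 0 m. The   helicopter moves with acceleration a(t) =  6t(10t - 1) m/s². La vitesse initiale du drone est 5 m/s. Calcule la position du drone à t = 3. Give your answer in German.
Wir müssen das Integral unserer Gleichung für die Beschleunigung a(t) = 4 2-mal finden. Mit ∫a(t)dt und Anwendung von v(0) = 5, finden wir v(t) = 4·t + 5. Das Integral von der Geschwindigkeit ist die Position. Mit x(0) = 0 erhalten wir x(t) = 2·t^2 + 5·t. Aus der Gleichung für die Position x(t) = 2·t^2 + 5·t, setzen wir t = 3 ein und erhalten x = 33.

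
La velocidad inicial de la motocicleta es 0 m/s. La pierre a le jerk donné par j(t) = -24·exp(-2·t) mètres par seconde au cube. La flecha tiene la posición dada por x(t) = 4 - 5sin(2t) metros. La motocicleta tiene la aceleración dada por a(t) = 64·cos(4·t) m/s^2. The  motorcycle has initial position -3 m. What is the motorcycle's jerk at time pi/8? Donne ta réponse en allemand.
Ausgehend von der Beschleunigung a(t) = 64·cos(4·t), nehmen wir 1 Ableitung. Mit d/dt von a(t) finden wir j(t) = -256·sin(4·t). Mit j(t) = -256·sin(4·t) und Einsetzen von t = pi/8, finden wir j = -256.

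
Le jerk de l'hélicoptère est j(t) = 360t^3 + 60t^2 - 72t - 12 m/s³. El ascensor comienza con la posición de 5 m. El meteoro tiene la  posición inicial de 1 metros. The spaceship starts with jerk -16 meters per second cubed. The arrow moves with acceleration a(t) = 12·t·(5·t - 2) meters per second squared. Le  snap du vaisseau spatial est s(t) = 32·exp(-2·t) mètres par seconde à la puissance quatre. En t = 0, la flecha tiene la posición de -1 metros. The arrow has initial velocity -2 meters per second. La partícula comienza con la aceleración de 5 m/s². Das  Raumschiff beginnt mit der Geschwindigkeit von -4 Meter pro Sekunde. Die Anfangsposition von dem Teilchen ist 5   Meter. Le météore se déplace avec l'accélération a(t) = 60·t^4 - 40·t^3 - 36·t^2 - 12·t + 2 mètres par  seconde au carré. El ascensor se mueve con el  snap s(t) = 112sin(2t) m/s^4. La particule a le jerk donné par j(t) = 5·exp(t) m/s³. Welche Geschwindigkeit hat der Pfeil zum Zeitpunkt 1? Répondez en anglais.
We must find the antiderivative of our acceleration equation a(t) = 12·t·(5·t - 2) 1 time. Finding the antiderivative of a(t) and using v(0) = -2: v(t) = 20·t^3 - 12·t^2 - 2. We have velocity v(t) = 20·t^3 - 12·t^2 - 2. Substituting t = 1: v(1) = 6.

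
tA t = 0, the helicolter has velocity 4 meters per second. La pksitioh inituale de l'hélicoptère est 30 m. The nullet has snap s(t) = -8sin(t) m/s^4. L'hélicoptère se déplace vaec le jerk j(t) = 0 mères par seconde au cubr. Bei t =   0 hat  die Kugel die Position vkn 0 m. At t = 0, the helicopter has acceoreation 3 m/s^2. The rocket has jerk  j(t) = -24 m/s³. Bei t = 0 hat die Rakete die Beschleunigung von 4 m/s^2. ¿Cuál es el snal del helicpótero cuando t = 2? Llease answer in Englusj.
We must differentiate our jerk equation j(t) = 0 1 time. Taking d/dt of j(t), we find s(t) = 0. Using s(t) = 0 and substituting t = 2, we find s = 0.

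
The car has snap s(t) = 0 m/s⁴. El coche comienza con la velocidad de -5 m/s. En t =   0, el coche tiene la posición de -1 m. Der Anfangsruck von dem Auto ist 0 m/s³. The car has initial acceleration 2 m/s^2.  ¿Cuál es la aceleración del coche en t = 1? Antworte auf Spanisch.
Para resolver esto, necesitamos tomar 2 antiderivadas de nuestra ecuación del snap s(t) = 0. La antiderivada del snap, con j(0) = 0, da la sacudida: j(t) = 0. Integrando la sacudida y usando la condición inicial a(0) = 2, obtenemos a(t) = 2. De la ecuación de la aceleración a(t) = 2, sustituimos t = 1 para obtener a = 2.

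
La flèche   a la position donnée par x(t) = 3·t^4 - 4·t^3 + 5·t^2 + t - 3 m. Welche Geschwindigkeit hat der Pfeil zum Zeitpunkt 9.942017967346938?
Ausgehend von der Position x(t) = 3·t^4 - 4·t^3 + 5·t^2 + t - 3, nehmen wir 1 Ableitung. Mit d/dt von x(t) finden wir v(t) = 12·t^3 - 12·t^2 + 10·t + 1. Wir haben die Geschwindigkeit v(t) = 12·t^3 - 12·t^2 + 10·t + 1. Durch Einsetzen von t = 9.942017967346938: v(9.942017967346938) = 10706.7681575969.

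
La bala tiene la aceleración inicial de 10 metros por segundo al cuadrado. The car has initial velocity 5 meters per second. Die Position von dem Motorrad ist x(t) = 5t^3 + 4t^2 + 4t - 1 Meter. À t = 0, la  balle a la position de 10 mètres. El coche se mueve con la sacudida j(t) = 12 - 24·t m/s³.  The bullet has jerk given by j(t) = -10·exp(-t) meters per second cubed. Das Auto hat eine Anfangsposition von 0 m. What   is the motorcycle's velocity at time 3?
To solve this, we need to take 1 derivative of our position equation x(t) = 5·t^3 + 4·t^2 + 4·t - 1. The derivative of position gives velocity: v(t) = 15·t^2 + 8·t + 4. From the given velocity equation v(t) = 15·t^2 + 8·t + 4, we substitute t = 3 to get v = 163.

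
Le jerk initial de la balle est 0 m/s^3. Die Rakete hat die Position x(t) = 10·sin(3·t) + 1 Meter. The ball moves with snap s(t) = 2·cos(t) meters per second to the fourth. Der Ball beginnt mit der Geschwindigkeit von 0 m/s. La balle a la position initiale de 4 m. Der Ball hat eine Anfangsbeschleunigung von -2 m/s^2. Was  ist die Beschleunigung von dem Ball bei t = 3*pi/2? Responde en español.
Partiendo del snap s(t) = 2·cos(t), tomamos 2 antiderivadas. La integral del snap es la sacudida. Usando j(0) = 0, obtenemos j(t) = 2·sin(t). Integrando la sacudida y usando la condición inicial a(0) = -2, obtenemos a(t) = -2·cos(t). Usando a(t) = -2·cos(t) y sustituyendo t = 3*pi/2, encontramos a = 0.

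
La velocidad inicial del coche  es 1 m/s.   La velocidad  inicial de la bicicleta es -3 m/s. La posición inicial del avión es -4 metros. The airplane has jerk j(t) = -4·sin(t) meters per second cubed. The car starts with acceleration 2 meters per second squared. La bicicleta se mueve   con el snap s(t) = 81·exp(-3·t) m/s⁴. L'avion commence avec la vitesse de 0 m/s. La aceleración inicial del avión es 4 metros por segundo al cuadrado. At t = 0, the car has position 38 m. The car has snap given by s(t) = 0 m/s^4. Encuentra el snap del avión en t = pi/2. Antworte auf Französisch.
Pour résoudre ceci, nous devons prendre 1 dérivée de notre équation du jerk j(t) = -4·sin(t). En dérivant le jerk, nous obtenons le snap: s(t) = -4·cos(t). En utilisant s(t) = -4·cos(t) et en substituant t = pi/2, nous trouvons s = 0.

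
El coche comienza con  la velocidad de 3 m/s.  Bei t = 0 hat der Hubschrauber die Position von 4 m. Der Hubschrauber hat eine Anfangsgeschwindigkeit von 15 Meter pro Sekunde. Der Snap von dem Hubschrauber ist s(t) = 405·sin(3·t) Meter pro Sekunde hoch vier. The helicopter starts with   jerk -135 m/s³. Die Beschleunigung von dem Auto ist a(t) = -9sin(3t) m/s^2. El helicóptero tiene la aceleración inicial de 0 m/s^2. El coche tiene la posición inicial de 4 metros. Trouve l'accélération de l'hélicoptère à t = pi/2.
Nous devons trouver l'intégrale de notre équation du snap s(t) = 405·sin(3·t) 2 fois. En prenant ∫s(t)dt et en appliquant j(0) = -135, nous trouvons j(t) = -135·cos(3·t). L'intégrale du jerk est l'accélération. En utilisant a(0) = 0, nous obtenons a(t) = -45·sin(3·t). De l'équation de l'accélération a(t) = -45·sin(3·t), nous substituons t = pi/2 pour obtenir a = 45.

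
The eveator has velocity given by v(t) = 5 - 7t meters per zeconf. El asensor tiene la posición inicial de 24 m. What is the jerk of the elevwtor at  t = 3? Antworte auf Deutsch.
Um dies zu lösen, müssen wir 2 Ableitungen unserer Gleichung für die Geschwindigkeit v(t) = 5 - 7·t nehmen. Die Ableitung von der Geschwindigkeit ergibt die Beschleunigung: a(t) = -7. Mit d/dt von a(t) finden wir j(t) = 0. Aus der Gleichung für den Ruck j(t) = 0, setzen wir t = 3 ein und erhalten j = 0.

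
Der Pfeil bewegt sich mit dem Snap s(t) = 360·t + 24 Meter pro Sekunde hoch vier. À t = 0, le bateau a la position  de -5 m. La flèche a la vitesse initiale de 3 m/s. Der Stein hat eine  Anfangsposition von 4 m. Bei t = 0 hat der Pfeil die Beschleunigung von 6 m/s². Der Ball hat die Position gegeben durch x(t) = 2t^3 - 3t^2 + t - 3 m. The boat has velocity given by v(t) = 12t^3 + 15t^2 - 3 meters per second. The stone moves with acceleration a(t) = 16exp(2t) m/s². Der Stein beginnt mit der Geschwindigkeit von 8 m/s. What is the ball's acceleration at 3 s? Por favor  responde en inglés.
We must differentiate our position equation x(t) = 2·t^3 - 3·t^2 + t - 3 2 times. The derivative of position gives velocity: v(t) = 6·t^2 - 6·t + 1. Taking d/dt of v(t), we find a(t) = 12·t - 6. We have acceleration a(t) = 12·t - 6. Substituting t = 3: a(3) = 30.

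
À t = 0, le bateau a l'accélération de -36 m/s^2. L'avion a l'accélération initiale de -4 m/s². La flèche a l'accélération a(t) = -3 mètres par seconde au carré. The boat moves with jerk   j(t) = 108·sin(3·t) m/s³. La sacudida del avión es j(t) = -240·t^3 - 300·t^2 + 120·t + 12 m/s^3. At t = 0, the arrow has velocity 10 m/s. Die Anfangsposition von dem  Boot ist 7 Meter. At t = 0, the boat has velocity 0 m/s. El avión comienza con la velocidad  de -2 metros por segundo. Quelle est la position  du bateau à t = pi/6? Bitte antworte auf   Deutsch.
Wir müssen das Integral unserer Gleichung für den Ruck j(t) = 108·sin(3·t) 3-mal finden. Das Integral von dem Ruck ist die Beschleunigung. Mit a(0) = -36 erhalten wir a(t) = -36·cos(3·t). Durch Integration von der Beschleunigung und Verwendung der Anfangsbedingung v(0) = 0, erhalten wir v(t) = -12·sin(3·t). Das Integral von der Geschwindigkeit, mit x(0) = 7, ergibt die Position: x(t) = 4·cos(3·t) + 3. Wir haben die Position x(t) = 4·cos(3·t) + 3. Durch Einsetzen von t = pi/6: x(pi/6) = 3.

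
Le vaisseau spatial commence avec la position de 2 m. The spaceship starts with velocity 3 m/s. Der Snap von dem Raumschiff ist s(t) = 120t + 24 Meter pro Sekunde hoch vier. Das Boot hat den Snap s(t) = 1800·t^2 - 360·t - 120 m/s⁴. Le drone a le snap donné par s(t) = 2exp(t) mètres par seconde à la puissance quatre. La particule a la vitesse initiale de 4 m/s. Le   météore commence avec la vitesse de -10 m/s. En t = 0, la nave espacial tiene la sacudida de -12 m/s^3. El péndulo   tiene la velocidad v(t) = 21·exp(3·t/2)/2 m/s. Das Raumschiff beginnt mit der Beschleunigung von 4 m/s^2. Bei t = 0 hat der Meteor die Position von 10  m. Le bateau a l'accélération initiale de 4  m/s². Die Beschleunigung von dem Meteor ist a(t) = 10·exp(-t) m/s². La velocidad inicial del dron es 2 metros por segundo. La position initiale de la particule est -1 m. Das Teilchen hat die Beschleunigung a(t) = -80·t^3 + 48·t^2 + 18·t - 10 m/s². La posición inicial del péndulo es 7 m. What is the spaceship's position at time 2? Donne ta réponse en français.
Pour résoudre ceci, nous devons prendre 4 intégrales de notre équation du snap s(t) = 120·t + 24. La primitive du snap, avec j(0) = -12, donne le jerk: j(t) = 60·t^2 + 24·t - 12. L'intégrale du jerk, avec a(0) = 4, donne l'accélération: a(t) = 20·t^3 + 12·t^2 - 12·t + 4. La primitive de l'accélération, avec v(0) = 3, donne la vitesse: v(t) = 5·t^4 + 4·t^3 - 6·t^2 + 4·t + 3. L'intégrale de la vitesse est la position. En utilisant x(0) = 2, nous obtenons x(t) = t^5 + t^4 - 2·t^3 + 2·t^2 + 3·t + 2. Nous avons la position x(t) = t^5 + t^4 - 2·t^3 + 2·t^2 + 3·t + 2. En substituant t = 2: x(2) = 48.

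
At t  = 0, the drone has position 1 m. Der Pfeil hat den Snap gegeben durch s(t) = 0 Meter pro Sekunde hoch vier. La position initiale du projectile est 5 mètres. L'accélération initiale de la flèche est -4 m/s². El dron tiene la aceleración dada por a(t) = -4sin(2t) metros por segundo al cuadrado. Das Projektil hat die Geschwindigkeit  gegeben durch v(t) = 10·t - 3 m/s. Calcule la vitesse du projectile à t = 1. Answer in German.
Wir haben die Geschwindigkeit v(t) = 10·t - 3. Durch Einsetzen von t = 1: v(1) = 7.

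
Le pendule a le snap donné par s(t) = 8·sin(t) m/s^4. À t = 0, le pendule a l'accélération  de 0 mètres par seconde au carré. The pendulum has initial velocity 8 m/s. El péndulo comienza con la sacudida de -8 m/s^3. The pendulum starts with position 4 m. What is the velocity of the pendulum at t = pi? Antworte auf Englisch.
We need to integrate our snap equation s(t) = 8·sin(t) 3 times. The antiderivative of snap, with j(0) = -8, gives jerk: j(t) = -8·cos(t). Integrating jerk and using the initial condition a(0) = 0, we get a(t) = -8·sin(t). The antiderivative of acceleration is velocity. Using v(0) = 8, we get v(t) = 8·cos(t). Using v(t) = 8·cos(t) and substituting t = pi, we find v = -8.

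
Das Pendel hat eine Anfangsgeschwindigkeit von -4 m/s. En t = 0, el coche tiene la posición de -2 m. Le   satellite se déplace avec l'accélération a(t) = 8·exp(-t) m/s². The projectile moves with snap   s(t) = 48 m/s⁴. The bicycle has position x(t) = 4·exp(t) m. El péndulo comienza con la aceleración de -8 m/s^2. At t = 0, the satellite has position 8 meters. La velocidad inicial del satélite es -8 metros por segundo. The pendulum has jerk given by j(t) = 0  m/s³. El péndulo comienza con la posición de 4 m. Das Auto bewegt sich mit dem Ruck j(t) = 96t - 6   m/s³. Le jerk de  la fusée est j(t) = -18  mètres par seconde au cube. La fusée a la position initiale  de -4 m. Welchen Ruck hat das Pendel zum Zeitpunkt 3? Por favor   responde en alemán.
Aus der Gleichung für den Ruck j(t) = 0, setzen wir t = 3 ein und erhalten j = 0.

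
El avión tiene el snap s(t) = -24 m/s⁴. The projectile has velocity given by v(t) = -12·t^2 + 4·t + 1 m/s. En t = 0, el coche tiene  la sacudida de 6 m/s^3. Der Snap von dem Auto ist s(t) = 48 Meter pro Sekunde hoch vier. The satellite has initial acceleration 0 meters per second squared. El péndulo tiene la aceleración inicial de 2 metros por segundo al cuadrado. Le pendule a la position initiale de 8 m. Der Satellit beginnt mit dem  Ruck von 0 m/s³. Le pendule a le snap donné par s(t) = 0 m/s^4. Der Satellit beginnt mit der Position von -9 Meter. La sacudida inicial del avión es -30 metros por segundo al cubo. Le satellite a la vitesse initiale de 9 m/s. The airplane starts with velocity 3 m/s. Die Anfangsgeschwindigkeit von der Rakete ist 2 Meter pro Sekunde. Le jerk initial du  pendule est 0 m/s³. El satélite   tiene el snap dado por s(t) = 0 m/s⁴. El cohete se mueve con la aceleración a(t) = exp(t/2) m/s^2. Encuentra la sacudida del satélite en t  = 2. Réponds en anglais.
To solve this, we need to take 1 integral of our snap equation s(t) = 0. The integral of snap is jerk. Using j(0) = 0, we get j(t) = 0. Using j(t) = 0 and substituting t = 2, we find j = 0.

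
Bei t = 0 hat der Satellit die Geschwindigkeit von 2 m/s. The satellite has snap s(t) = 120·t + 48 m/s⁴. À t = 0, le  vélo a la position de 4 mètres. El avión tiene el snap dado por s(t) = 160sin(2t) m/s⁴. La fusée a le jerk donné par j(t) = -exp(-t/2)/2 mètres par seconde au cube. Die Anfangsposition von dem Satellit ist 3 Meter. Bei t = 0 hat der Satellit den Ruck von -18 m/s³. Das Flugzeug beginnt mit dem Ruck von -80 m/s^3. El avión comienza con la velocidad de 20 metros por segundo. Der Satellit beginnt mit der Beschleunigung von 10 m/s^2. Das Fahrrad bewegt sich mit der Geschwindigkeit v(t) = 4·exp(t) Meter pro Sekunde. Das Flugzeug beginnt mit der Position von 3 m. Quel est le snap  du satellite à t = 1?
En utilisant s(t) = 120·t + 48 et en substituant t = 1, nous trouvons s = 168.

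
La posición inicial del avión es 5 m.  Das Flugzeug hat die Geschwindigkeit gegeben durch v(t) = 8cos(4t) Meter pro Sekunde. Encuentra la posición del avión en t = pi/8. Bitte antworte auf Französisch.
Nous devons trouver la primitive de notre équation de la vitesse v(t) = 8·cos(4·t) 1 fois. En intégrant la vitesse et en utilisant la condition initiale x(0) = 5, nous obtenons x(t) = 2·sin(4·t) + 5. Nous avons la position x(t) = 2·sin(4·t) + 5. En substituant t = pi/8: x(pi/8) = 7.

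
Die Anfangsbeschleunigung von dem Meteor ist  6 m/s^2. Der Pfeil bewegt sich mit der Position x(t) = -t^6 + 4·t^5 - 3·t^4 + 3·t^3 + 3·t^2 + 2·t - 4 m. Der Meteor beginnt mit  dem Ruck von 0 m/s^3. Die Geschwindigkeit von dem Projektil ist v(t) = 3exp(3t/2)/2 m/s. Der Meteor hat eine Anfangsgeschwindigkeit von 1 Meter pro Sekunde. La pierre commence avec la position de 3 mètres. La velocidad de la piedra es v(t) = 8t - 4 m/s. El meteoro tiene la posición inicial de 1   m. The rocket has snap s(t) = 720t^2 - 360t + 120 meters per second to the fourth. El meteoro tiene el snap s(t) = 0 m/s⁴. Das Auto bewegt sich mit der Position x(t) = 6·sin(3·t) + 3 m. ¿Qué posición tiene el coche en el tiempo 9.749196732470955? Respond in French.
De l'équation de la position x(t) = 6·sin(3·t) + 3, nous substituons t = 9.749196732470955 pour obtenir x = -1.96033278070204.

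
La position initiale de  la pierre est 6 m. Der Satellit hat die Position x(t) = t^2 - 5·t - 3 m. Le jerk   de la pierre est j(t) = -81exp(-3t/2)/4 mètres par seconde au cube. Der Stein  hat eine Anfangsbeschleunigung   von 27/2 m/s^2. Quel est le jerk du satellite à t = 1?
Nous devons dériver notre équation de la position x(t) = t^2 - 5·t - 3 3 fois. En dérivant la position, nous obtenons la vitesse: v(t) = 2·t - 5. En prenant d/dt de v(t), nous trouvons a(t) = 2. La dérivée de l'accélération donne le jerk: j(t) = 0. De l'équation du jerk j(t) = 0, nous substituons t = 1 pour obtenir j = 0.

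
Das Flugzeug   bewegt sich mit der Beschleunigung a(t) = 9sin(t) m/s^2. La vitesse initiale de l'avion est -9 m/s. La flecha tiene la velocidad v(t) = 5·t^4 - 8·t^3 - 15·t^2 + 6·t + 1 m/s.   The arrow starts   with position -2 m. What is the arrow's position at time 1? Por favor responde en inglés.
To find the answer, we compute 1 integral of v(t) = 5·t^4 - 8·t^3 - 15·t^2 + 6·t + 1. The integral of velocity is position. Using x(0) = -2, we get x(t) = t^5 - 2·t^4 - 5·t^3 + 3·t^2 + t - 2. Using x(t) = t^5 - 2·t^4 - 5·t^3 + 3·t^2 + t - 2 and substituting t = 1, we find x = -4.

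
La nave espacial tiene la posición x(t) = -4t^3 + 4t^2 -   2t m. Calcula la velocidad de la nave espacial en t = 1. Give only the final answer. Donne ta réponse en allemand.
Die Antwort ist -6.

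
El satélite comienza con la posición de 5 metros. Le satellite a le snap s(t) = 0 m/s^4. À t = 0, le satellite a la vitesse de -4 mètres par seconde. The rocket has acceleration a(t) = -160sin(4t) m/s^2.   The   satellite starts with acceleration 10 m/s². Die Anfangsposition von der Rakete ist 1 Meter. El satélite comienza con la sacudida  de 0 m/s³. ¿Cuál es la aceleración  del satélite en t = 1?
Debemos encontrar la antiderivada de nuestra ecuación del snap s(t) = 0 2 veces. La integral del snap, con j(0) = 0, da la sacudida: j(t) = 0. Tomando ∫j(t)dt y aplicando a(0) = 10, encontramos a(t) = 10. De la ecuación de la aceleración a(t) = 10, sustituimos t = 1 para obtener a = 10.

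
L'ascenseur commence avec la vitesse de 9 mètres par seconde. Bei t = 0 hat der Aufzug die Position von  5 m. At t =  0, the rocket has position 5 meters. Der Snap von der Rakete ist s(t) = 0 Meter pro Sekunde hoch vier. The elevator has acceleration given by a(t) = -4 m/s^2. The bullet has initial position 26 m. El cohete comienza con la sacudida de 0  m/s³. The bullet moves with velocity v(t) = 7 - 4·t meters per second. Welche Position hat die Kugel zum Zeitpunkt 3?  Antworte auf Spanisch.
Necesitamos integrar nuestra ecuación de la velocidad v(t) = 7 - 4·t 1 vez. Integrando la velocidad y usando la condición inicial x(0) = 26, obtenemos x(t) = -2·t^2 + 7·t + 26. De la ecuación de la posición x(t) = -2·t^2 + 7·t + 26, sustituimos t = 3 para obtener x = 29.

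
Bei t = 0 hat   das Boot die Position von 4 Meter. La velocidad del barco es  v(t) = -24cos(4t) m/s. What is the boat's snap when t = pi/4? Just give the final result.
s(pi/4) = 0.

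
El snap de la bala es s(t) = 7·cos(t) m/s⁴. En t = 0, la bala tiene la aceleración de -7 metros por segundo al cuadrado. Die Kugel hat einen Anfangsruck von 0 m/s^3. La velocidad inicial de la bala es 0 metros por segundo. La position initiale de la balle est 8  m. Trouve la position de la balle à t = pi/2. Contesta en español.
Partiendo del snap s(t) = 7·cos(t), tomamos 4 antiderivadas. La antiderivada del snap es la sacudida. Usando j(0) = 0, obtenemos j(t) = 7·sin(t). La integral de la sacudida, con a(0) = -7, da la aceleración: a(t) = -7·cos(t). La integral de la aceleración es la velocidad. Usando v(0) = 0, obtenemos v(t) = -7·sin(t). Integrando la velocidad y usando la condición inicial x(0) = 8, obtenemos x(t) = 7·cos(t) + 1. Tenemos la posición x(t) = 7·cos(t) + 1. Sustituyendo t = pi/2: x(pi/2) = 1.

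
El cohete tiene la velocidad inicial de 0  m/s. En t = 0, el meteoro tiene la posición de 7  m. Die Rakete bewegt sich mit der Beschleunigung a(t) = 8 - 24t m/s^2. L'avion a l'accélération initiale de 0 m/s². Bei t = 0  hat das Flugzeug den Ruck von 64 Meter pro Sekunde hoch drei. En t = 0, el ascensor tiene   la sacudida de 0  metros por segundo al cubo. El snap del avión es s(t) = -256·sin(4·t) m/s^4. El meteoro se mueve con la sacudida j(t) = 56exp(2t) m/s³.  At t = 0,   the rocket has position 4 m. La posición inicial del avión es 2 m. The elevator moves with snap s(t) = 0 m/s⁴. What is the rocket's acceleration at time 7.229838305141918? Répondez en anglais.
Using a(t) = 8 - 24·t and substituting t = 7.229838305141918, we find a = -165.516119323406.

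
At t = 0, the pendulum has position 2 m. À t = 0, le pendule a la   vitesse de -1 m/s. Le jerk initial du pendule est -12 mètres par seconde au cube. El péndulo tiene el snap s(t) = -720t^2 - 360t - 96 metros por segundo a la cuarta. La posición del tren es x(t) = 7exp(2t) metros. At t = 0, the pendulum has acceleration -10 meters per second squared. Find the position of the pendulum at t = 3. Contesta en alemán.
Um dies zu lösen, müssen wir 4 Stammfunktionen unserer Gleichung für den Snap s(t) = -720·t^2 - 360·t - 96 finden. Die Stammfunktion von dem Snap, mit j(0) = -12, ergibt den Ruck: j(t) = -240·t^3 - 180·t^2 - 96·t - 12. Durch Integration von dem Ruck und Verwendung der Anfangsbedingung a(0) = -10, erhalten wir a(t) = -60·t^4 - 60·t^3 - 48·t^2 - 12·t - 10. Die Stammfunktion von der Beschleunigung, mit v(0) = -1, ergibt die Geschwindigkeit: v(t) = -12·t^5 - 15·t^4 - 16·t^3 - 6·t^2 - 10·t - 1. Mit ∫v(t)dt und Anwendung von x(0) = 2, finden wir x(t) = -2·t^6 - 3·t^5 - 4·t^4 - 2·t^3 - 5·t^2 - t + 2. Aus der Gleichung für die Position x(t) = -2·t^6 - 3·t^5 - 4·t^4 - 2·t^3 - 5·t^2 - t + 2, setzen wir t = 3 ein und erhalten x = -2611.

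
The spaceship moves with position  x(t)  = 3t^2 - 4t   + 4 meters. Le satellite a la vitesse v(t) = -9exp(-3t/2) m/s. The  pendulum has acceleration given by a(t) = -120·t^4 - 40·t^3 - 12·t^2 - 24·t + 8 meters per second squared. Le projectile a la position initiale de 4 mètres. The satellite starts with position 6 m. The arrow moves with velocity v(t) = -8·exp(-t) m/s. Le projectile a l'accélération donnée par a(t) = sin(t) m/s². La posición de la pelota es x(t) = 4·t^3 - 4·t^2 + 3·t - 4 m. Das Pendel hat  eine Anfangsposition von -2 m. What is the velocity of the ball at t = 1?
Starting from position x(t) = 4·t^3 - 4·t^2 + 3·t - 4, we take 1 derivative. Differentiating position, we get velocity: v(t) = 12·t^2 - 8·t + 3. Using v(t) = 12·t^2 - 8·t + 3 and substituting t = 1, we find v = 7.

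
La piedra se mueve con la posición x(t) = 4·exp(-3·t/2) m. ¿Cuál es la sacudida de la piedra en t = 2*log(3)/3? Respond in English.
We must differentiate our position equation x(t) = 4·exp(-3·t/2) 3 times. Differentiating position, we get velocity: v(t) = -6·exp(-3·t/2). Differentiating velocity, we get acceleration: a(t) = 9·exp(-3·t/2). The derivative of acceleration gives jerk: j(t) = -27·exp(-3·t/2)/2. Using j(t) = -27·exp(-3·t/2)/2 and substituting t = 2*log(3)/3, we find j = -9/2.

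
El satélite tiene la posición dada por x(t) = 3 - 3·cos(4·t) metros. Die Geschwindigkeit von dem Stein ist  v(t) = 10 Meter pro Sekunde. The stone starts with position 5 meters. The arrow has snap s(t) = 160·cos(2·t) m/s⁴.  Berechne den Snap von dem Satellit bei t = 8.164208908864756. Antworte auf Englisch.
To solve this, we need to take 4 derivatives of our position equation x(t) = 3 - 3·cos(4·t). Taking d/dt of x(t), we find v(t) = 12·sin(4·t). Differentiating velocity, we get acceleration: a(t) = 48·cos(4·t). Differentiating acceleration, we get jerk: j(t) = -192·sin(4·t). Differentiating jerk, we get snap: s(t) = -768·cos(4·t). Using s(t) = -768·cos(4·t) and substituting t = 8.164208908864756, we find s = -248.783107985307.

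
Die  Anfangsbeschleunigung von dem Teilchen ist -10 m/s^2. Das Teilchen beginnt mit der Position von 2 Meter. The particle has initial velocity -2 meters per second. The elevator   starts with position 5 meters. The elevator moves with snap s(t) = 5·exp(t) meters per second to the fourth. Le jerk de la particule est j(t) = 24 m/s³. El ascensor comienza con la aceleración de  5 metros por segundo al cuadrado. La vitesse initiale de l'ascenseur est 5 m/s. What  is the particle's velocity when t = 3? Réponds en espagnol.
Necesitamos integrar nuestra ecuación de la sacudida j(t) = 24 2 veces. La antiderivada de la sacudida, con a(0) = -10, da la aceleración: a(t) = 24·t - 10. Integrando la aceleración y usando la condición inicial v(0) = -2, obtenemos v(t) = 12·t^2 - 10·t - 2. Usando v(t) = 12·t^2 - 10·t - 2 y sustituyendo t = 3, encontramos v = 76.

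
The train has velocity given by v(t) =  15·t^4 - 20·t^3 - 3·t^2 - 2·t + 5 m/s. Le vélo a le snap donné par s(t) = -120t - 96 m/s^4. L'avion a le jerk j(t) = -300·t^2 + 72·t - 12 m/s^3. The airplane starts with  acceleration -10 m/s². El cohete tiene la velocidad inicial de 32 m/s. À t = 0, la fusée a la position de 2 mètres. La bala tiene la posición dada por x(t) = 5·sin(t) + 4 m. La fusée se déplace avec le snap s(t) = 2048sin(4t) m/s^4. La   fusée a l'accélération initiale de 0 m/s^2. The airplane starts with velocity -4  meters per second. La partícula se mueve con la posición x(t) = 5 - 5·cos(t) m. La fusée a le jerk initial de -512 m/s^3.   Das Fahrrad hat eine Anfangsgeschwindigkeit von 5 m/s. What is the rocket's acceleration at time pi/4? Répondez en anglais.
To find the answer, we compute 2 antiderivatives of s(t) = 2048·sin(4·t). Integrating snap and using the initial condition j(0) = -512, we get j(t) = -512·cos(4·t). The antiderivative of jerk, with a(0) = 0, gives acceleration: a(t) = -128·sin(4·t). We have acceleration a(t) = -128·sin(4·t). Substituting t = pi/4: a(pi/4) = 0.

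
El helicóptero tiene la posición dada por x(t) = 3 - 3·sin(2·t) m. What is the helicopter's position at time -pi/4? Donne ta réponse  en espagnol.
Tenemos la posición x(t) = 3 - 3·sin(2·t). Sustituyendo t = -pi/4: x(-pi/4) = 6.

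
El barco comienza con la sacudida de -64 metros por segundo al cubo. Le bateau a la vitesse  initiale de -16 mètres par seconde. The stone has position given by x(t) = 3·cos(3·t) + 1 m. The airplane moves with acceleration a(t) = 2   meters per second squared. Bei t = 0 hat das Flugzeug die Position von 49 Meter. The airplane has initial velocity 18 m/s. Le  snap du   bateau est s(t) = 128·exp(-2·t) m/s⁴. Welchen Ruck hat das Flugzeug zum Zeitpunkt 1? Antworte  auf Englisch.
We must differentiate our acceleration equation a(t) = 2 1 time. The derivative of acceleration gives jerk: j(t) = 0. Using j(t) = 0 and substituting t = 1, we find j = 0.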